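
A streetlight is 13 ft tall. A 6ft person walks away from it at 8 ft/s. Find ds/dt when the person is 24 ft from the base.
48/7 ft/s

By similar triangles: 13/(x+s) = 6/s
Solving: s = 6x/7
ds/dt = 6/7 · dx/dt = 6/7 · 8 = 48/7 ft/s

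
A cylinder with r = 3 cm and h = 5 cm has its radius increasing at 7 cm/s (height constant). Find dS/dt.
154π cm²/s

S = 2πrh + 2πr² (lateral + bases)
dS/dt = (2πh + 4πr)·dr/dt = (2π·5 + 4π·3)·7
= 154π cm²/s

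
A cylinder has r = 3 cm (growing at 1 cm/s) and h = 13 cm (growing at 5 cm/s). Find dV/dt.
123π cm³/s

V = πr²h
dV/dt = 2πrh·dr/dt + πr²·dh/dt
= 2π(3)(13)(1) + π(3)²(5)
= 123π cm³/s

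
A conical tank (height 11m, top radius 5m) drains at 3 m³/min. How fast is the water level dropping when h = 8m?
363/(1600π) ≈ 0.07222 m/min

r/h = 5/11, so r = (5/11)h
V = (1/3)πr²h = (1/3)π((5/11)h)²h = (25/363)πh³
dV/dh = (25/121)πh²
dh/dt = (dV/dt)/(dV/dh) = -3/((25/121)π·8²) = -363/(1600π) m/min
The level is dropping at 363/(1600π) ≈ 0.07222 m/min.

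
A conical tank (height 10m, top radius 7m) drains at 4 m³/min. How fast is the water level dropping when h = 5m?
16/(49π) ≈ 0.1039 m/min

r/h = 7/10, so r = (7/10)h
V = (1/3)πr²h = (1/3)π((7/10)h)²h = (49/300)πh³
dV/dh = (49/100)πh²
dh/dt = (dV/dt)/(dV/dh) = -4/((49/100)π·5²) = -16/(49π) m/min
The level is dropping at 16/(49π) ≈ 0.1039 m/min.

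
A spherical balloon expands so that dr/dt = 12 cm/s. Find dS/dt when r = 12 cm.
1152π cm²/s

S = 4πr²
dS/dt = dS/dr · dr/dt = 8πr · 12
At r = 12: dS/dt = 1152π cm²/s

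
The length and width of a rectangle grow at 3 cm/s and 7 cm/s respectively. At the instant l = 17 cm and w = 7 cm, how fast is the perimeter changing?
20 cm/s

P = 2(l + w)
dP/dt = 2(dl/dt + dw/dt) = 2(3 + 7) = 20 cm/s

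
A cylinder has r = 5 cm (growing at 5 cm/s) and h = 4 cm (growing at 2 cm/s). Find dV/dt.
250π cm³/s

V = πr²h
dV/dt = 2πrh·dr/dt + πr²·dh/dt
= 2π(5)(4)(5) + π(5)²(2)
= 250π cm³/s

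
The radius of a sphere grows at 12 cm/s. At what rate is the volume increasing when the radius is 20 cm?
19200π cm³/s

V = (4/3)πr³
dV/dt = dV/dr · dr/dt = 4πr² · 12
At r = 20: dV/dt = 19200π cm³/s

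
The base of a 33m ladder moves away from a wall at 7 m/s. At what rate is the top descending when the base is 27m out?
63√10/20 ≈ 9.961 m/s

x² + y² = 33²
2x·dx/dt + 2y·dy/dt = 0
dy/dt = -x/y · dx/dt = -27/(6√10) · 7 = -63√10/20 m/s
The top is descending at 63√10/20 ≈ 9.961 m/s.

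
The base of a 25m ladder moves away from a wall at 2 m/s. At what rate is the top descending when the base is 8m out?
16√561/561 ≈ 0.6755 m/s

x² + y² = 25²
2x·dx/dt + 2y·dy/dt = 0
dy/dt = -x/y · dx/dt = -8/√561 · 2 = -16√561/561 m/s
The top is descending at 16√561/561 ≈ 0.6755 m/s.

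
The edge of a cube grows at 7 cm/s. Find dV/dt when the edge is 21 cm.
9261 cm³/s

V = s³
dV/dt = 3s² · ds/dt = 3·21²·7 = 9261 cm³/s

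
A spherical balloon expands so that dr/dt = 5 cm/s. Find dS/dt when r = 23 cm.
920π cm²/s

S = 4πr²
dS/dt = dS/dr · dr/dt = 8πr · 5
At r = 23: dS/dt = 920π cm²/s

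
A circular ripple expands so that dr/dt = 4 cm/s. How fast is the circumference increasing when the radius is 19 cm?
8π cm/s

C = 2πr
dC/dt = 2π · dr/dt = 2π · 4 = 8π cm/s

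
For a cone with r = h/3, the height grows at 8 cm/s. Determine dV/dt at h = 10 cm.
800π/9 cm³/s

V = (1/3)π(h/3)²h = πh³/27
dV/dt = πh²/9 · 8
At h = 10: dV/dt = 800π/9 cm³/s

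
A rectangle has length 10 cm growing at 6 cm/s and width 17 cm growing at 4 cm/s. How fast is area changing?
142 cm²/s

A = lw
dA/dt = w·dl/dt + l·dw/dt = 17·6 + 10·4 = 142 cm²/s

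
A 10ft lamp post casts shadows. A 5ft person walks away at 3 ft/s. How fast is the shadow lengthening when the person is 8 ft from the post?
3 ft/s

By similar triangles: 10/(x+s) = 5/s
Solving: s = 5x/5
ds/dt = 5/5 · dx/dt = 1 · 3 = 3 ft/s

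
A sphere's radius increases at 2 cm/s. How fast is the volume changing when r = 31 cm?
7688π cm³/s

V = (4/3)πr³
dV/dt = dV/dr · dr/dt = 4πr² · 2
At r = 31: dV/dt = 7688π cm³/s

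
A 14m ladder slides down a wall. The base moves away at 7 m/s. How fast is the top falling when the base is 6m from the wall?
21√10/20 ≈ 3.32 m/s

x² + y² = 14²
2x·dx/dt + 2y·dy/dt = 0
dy/dt = -x/y · dx/dt = -6/(4√10) · 7 = -21√10/20 m/s
The top is descending at 21√10/20 ≈ 3.32 m/s.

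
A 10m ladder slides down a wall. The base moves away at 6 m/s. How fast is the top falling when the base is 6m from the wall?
9/2 = 4.5 m/s

x² + y² = 10²
2x·dx/dt + 2y·dy/dt = 0
dy/dt = -x/y · dx/dt = -6/8 · 6 = -9/2 m/s
The top is descending at 9/2 = 4.5 m/s.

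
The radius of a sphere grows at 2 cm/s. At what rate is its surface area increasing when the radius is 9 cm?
144π cm²/s

S = 4πr²
dS/dt = dS/dr · dr/dt = 8πr · 2
At r = 9: dS/dt = 144π cm²/s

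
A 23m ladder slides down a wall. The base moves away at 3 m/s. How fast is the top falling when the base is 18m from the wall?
54√205/205 ≈ 3.772 m/s

x² + y² = 23²
2x·dx/dt + 2y·dy/dt = 0
dy/dt = -x/y · dx/dt = -18/√205 · 3 = -54√205/205 m/s
The top is descending at 54√205/205 ≈ 3.772 m/s.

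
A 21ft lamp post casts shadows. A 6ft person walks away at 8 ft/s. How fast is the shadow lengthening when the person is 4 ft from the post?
16/5 ft/s

By similar triangles: 21/(x+s) = 6/s
Solving: s = 6x/15
ds/dt = 6/15 · dx/dt = 2/5 · 8 = 16/5 ft/s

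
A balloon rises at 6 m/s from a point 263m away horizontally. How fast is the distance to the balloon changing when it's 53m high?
159√71978/35989 ≈ 1.185 m/s

z² = 263² + y²
z = √(263² + 53²) = √71978
dz/dt = y/z · dy/dt = 53/√71978 · 6 = 159√71978/35989 ≈ 1.185 m/s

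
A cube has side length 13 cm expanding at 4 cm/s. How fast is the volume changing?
2028 cm³/s

V = s³
dV/dt = 3s² · ds/dt = 3·13²·4 = 2028 cm³/s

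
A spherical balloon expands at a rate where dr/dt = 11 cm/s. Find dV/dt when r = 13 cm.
7436π cm³/s

V = (4/3)πr³
dV/dt = dV/dr · dr/dt = 4πr² · 11
At r = 13: dV/dt = 7436π cm³/s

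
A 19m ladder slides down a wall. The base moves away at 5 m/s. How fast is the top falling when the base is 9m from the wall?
9√70/28 ≈ 2.689 m/s

x² + y² = 19²
2x·dx/dt + 2y·dy/dt = 0
dy/dt = -x/y · dx/dt = -9/(2√70) · 5 = -9√70/28 m/s
The top is descending at 9√70/28 ≈ 2.689 m/s.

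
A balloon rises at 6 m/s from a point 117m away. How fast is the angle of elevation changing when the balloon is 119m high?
0.025206 rad/s

tan(θ) = y/117
sec²(θ) · dθ/dt = (1/117) · dy/dt
dθ/dt = cos²(θ)/117 · 6 = 117/(117² + 119²) · 6
dθ/dt = 0.025206 rad/s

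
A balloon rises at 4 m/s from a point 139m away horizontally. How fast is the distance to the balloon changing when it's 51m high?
102√21922/10961 ≈ 1.378 m/s

z² = 139² + y²
z = √(139² + 51²) = √21922
dz/dt = y/z · dy/dt = 51/√21922 · 4 = 102√21922/10961 ≈ 1.378 m/s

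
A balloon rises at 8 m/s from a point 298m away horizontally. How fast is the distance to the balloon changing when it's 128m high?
512√26297/26297 ≈ 3.157 m/s

z² = 298² + y²
z = √(298² + 128²) = 2√26297
dz/dt = y/z · dy/dt = 128/(2√26297) · 8 = 512√26297/26297 ≈ 3.157 m/s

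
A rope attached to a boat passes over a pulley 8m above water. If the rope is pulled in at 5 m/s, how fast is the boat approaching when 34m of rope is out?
85√273/273 ≈ 5.144 m/s

rope² = x² + 8²
x = √(34² - 8²) = 2√273
dx/dt = (rope/x) · d(rope)/dt = (34/(2√273)) · (-5) = -85√273/273 m/s
The boat approaches at 85√273/273 ≈ 5.144 m/s.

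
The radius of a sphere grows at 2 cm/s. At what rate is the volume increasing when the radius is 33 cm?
8712π cm³/s

V = (4/3)πr³
dV/dt = dV/dr · dr/dt = 4πr² · 2
At r = 33: dV/dt = 8712π cm³/s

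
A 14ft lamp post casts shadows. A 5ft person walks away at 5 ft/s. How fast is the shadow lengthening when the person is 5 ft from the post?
25/9 ft/s

By similar triangles: 14/(x+s) = 5/s
Solving: s = 5x/9
ds/dt = 5/9 · dx/dt = 5/9 · 5 = 25/9 ft/s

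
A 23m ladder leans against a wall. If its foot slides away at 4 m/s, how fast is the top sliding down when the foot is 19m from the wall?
19√42/21 ≈ 5.864 m/s

x² + y² = 23²
2x·dx/dt + 2y·dy/dt = 0
dy/dt = -x/y · dx/dt = -19/(2√42) · 4 = -19√42/21 m/s
The top is descending at 19√42/21 ≈ 5.864 m/s.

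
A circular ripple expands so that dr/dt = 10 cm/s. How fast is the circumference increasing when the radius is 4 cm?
20π cm/s

C = 2πr
dC/dt = 2π · dr/dt = 2π · 10 = 20π cm/s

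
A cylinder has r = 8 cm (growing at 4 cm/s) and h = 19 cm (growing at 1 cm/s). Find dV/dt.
1280π cm³/s

V = πr²h
dV/dt = 2πrh·dr/dt + πr²·dh/dt
= 2π(8)(19)(4) + π(8)²(1)
= 1280π cm³/s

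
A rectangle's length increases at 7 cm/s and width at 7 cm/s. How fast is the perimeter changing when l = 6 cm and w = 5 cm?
28 cm/s

P = 2(l + w)
dP/dt = 2(dl/dt + dw/dt) = 2(7 + 7) = 28 cm/s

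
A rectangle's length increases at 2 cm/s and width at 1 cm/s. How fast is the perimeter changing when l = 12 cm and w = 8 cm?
6 cm/s

P = 2(l + w)
dP/dt = 2(dl/dt + dw/dt) = 2(2 + 1) = 6 cm/s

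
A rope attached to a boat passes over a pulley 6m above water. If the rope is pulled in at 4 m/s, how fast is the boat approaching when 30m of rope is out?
5√6/3 ≈ 4.082 m/s

rope² = x² + 6²
x = √(30² - 6²) = 12√6
dx/dt = (rope/x) · d(rope)/dt = (30/(12√6)) · (-4) = -5√6/3 m/s
The boat approaches at 5√6/3 ≈ 4.082 m/s.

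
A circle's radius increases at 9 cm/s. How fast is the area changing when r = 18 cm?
324π cm²/s

A = πr²
dA/dt = 2πr · dr/dt = 2π(18)(9) = 324π cm²/s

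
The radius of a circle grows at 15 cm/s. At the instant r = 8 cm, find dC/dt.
30π cm/s

C = 2πr
dC/dt = 2π · dr/dt = 2π · 15 = 30π cm/s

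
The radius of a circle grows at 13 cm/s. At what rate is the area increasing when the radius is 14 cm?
364π cm²/s

A = πr²
dA/dt = 2πr · dr/dt = 2π(14)(13) = 364π cm²/s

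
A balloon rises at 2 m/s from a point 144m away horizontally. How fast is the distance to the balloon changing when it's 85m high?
170√27961/27961 ≈ 1.017 m/s

z² = 144² + y²
z = √(144² + 85²) = √27961
dz/dt = y/z · dy/dt = 85/√27961 · 2 = 170√27961/27961 ≈ 1.017 m/s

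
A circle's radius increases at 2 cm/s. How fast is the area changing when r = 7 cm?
28π cm²/s

A = πr²
dA/dt = 2πr · dr/dt = 2π(7)(2) = 28π cm²/s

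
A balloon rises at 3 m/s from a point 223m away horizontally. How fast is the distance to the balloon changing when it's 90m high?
270√57829/57829 ≈ 1.123 m/s

z² = 223² + y²
z = √(223² + 90²) = √57829
dz/dt = y/z · dy/dt = 90/√57829 · 3 = 270√57829/57829 ≈ 1.123 m/s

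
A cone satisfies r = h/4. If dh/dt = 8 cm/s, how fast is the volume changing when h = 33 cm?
1089π/2 cm³/s

V = (1/3)π(h/4)²h = πh³/48
dV/dt = πh²/16 · 8
At h = 33: dV/dt = 1089π/2 cm³/s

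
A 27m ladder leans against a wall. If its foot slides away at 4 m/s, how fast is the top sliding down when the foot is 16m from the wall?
64√473/473 ≈ 2.943 m/s

x² + y² = 27²
2x·dx/dt + 2y·dy/dt = 0
dy/dt = -x/y · dx/dt = -16/√473 · 4 = -64√473/473 m/s
The top is descending at 64√473/473 ≈ 2.943 m/s.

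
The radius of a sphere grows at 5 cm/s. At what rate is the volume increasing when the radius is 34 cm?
23120π cm³/s

V = (4/3)πr³
dV/dt = dV/dr · dr/dt = 4πr² · 5
At r = 34: dV/dt = 23120π cm³/s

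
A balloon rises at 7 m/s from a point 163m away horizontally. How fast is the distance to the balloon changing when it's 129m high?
903√43210/43210 ≈ 4.344 m/s

z² = 163² + y²
z = √(163² + 129²) = √43210
dz/dt = y/z · dy/dt = 129/√43210 · 7 = 903√43210/43210 ≈ 4.344 m/s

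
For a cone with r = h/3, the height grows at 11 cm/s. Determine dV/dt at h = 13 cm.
1859π/9 cm³/s

V = (1/3)π(h/3)²h = πh³/27
dV/dt = πh²/9 · 11
At h = 13: dV/dt = 1859π/9 cm³/s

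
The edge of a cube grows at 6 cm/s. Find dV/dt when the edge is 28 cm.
14112 cm³/s

V = s³
dV/dt = 3s² · ds/dt = 3·28²·6 = 14112 cm³/s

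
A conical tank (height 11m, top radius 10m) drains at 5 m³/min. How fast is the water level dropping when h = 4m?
121/(320π) ≈ 0.1204 m/min

r/h = 10/11, so r = (10/11)h
V = (1/3)πr²h = (1/3)π((10/11)h)²h = (100/363)πh³
dV/dh = (100/121)πh²
dh/dt = (dV/dt)/(dV/dh) = -5/((100/121)π·4²) = -121/(320π) m/min
The level is dropping at 121/(320π) ≈ 0.1204 m/min.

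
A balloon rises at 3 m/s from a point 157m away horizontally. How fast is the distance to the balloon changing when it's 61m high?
183√28370/28370 ≈ 1.086 m/s

z² = 157² + y²
z = √(157² + 61²) = √28370
dz/dt = y/z · dy/dt = 61/√28370 · 3 = 183√28370/28370 ≈ 1.086 m/s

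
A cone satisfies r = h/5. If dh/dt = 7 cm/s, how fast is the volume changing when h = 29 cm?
5887π/25 cm³/s

V = (1/3)π(h/5)²h = πh³/75
dV/dt = πh²/25 · 7
At h = 29: dV/dt = 5887π/25 cm³/s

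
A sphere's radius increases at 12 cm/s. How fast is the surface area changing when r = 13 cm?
1248π cm²/s

S = 4πr²
dS/dt = dS/dr · dr/dt = 8πr · 12
At r = 13: dS/dt = 1248π cm²/s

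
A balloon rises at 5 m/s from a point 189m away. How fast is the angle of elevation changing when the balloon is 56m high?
0.02432 rad/s

tan(θ) = y/189
sec²(θ) · dθ/dt = (1/189) · dy/dt
dθ/dt = cos²(θ)/189 · 5 = 189/(189² + 56²) · 5
dθ/dt = 0.02432 rad/s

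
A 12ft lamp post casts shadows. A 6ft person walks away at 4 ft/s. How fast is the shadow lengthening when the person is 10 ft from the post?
4 ft/s

By similar triangles: 12/(x+s) = 6/s
Solving: s = 6x/6
ds/dt = 6/6 · dx/dt = 1 · 4 = 4 ft/s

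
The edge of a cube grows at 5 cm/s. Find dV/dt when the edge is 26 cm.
10140 cm³/s

V = s³
dV/dt = 3s² · ds/dt = 3·26²·5 = 10140 cm³/s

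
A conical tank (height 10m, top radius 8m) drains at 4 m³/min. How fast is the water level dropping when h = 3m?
25/(36π) ≈ 0.221 m/min

r/h = 8/10, so r = (4/5)h
V = (1/3)πr²h = (1/3)π((4/5)h)²h = (16/75)πh³
dV/dh = (16/25)πh²
dh/dt = (dV/dt)/(dV/dh) = -4/((16/25)π·3²) = -25/(36π) m/min
The level is dropping at 25/(36π) ≈ 0.221 m/min.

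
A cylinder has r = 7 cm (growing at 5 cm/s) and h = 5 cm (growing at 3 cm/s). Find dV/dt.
497π cm³/s

V = πr²h
dV/dt = 2πrh·dr/dt + πr²·dh/dt
= 2π(7)(5)(5) + π(7)²(3)
= 497π cm³/s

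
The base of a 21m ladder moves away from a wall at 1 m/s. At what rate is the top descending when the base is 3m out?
√3/12 ≈ 0.1443 m/s

x² + y² = 21²
2x·dx/dt + 2y·dy/dt = 0
dy/dt = -x/y · dx/dt = -3/(12√3) · 1 = -√3/12 m/s
The top is descending at √3/12 ≈ 0.1443 m/s.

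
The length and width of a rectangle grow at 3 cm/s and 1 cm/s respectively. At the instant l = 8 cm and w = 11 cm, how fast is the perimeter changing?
8 cm/s

P = 2(l + w)
dP/dt = 2(dl/dt + dw/dt) = 2(3 + 1) = 8 cm/s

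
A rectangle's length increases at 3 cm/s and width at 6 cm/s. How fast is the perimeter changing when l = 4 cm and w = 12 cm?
18 cm/s

P = 2(l + w)
dP/dt = 2(dl/dt + dw/dt) = 2(3 + 6) = 18 cm/s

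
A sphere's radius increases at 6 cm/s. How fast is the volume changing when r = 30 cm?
21600π cm³/s

V = (4/3)πr³
dV/dt = dV/dr · dr/dt = 4πr² · 6
At r = 30: dV/dt = 21600π cm³/s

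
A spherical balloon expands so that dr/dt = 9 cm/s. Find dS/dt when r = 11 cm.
792π cm²/s

S = 4πr²
dS/dt = dS/dr · dr/dt = 8πr · 9
At r = 11: dS/dt = 792π cm²/s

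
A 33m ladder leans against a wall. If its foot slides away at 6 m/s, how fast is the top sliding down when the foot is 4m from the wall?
24√1073/1073 ≈ 0.7327 m/s

x² + y² = 33²
2x·dx/dt + 2y·dy/dt = 0
dy/dt = -x/y · dx/dt = -4/√1073 · 6 = -24√1073/1073 m/s
The top is descending at 24√1073/1073 ≈ 0.7327 m/s.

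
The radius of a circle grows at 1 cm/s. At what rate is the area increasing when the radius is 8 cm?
16π cm²/s

A = πr²
dA/dt = 2πr · dr/dt = 2π(8)(1) = 16π cm²/s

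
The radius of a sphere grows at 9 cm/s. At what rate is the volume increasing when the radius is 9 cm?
2916π cm³/s

V = (4/3)πr³
dV/dt = dV/dr · dr/dt = 4πr² · 9
At r = 9: dV/dt = 2916π cm³/s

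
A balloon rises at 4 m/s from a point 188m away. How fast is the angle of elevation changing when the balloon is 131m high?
0.014322 rad/s

tan(θ) = y/188
sec²(θ) · dθ/dt = (1/188) · dy/dt
dθ/dt = cos²(θ)/188 · 4 = 188/(188² + 131²) · 4
dθ/dt = 0.014322 rad/s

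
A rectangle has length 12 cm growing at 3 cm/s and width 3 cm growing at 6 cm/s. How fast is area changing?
81 cm²/s

A = lw
dA/dt = w·dl/dt + l·dw/dt = 3·3 + 12·6 = 81 cm²/s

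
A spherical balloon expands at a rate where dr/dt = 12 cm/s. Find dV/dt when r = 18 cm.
15552π cm³/s

V = (4/3)πr³
dV/dt = dV/dr · dr/dt = 4πr² · 12
At r = 18: dV/dt = 15552π cm³/s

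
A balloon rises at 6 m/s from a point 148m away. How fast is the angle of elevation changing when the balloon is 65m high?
0.033985 rad/s

tan(θ) = y/148
sec²(θ) · dθ/dt = (1/148) · dy/dt
dθ/dt = cos²(θ)/148 · 6 = 148/(148² + 65²) · 6
dθ/dt = 0.033985 rad/s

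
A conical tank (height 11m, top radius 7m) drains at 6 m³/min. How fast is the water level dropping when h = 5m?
726/(1225π) ≈ 0.1886 m/min

r/h = 7/11, so r = (7/11)h
V = (1/3)πr²h = (1/3)π((7/11)h)²h = (49/363)πh³
dV/dh = (49/121)πh²
dh/dt = (dV/dt)/(dV/dh) = -6/((49/121)π·5²) = -726/(1225π) m/min
The level is dropping at 726/(1225π) ≈ 0.1886 m/min.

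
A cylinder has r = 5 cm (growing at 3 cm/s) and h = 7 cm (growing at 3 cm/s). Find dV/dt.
285π cm³/s

V = πr²h
dV/dt = 2πrh·dr/dt + πr²·dh/dt
= 2π(5)(7)(3) + π(5)²(3)
= 285π cm³/s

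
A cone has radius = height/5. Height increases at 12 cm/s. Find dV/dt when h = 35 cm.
588π cm³/s

V = (1/3)π(h/5)²h = πh³/75
dV/dt = πh²/25 · 12
At h = 35: dV/dt = 588π cm³/s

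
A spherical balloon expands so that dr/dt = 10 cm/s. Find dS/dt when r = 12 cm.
960π cm²/s

S = 4πr²
dS/dt = dS/dr · dr/dt = 8πr · 10
At r = 12: dS/dt = 960π cm²/s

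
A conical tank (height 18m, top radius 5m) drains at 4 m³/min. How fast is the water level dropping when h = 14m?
324/(1225π) ≈ 0.08419 m/min

r/h = 5/18, so r = (5/18)h
V = (1/3)πr²h = (1/3)π((5/18)h)²h = (25/972)πh³
dV/dh = (25/324)πh²
dh/dt = (dV/dt)/(dV/dh) = -4/((25/324)π·14²) = -324/(1225π) m/min
The level is dropping at 324/(1225π) ≈ 0.08419 m/min.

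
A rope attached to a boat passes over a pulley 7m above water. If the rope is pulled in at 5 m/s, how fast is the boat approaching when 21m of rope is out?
15√2/4 ≈ 5.303 m/s

rope² = x² + 7²
x = √(21² - 7²) = 14√2
dx/dt = (rope/x) · d(rope)/dt = (21/(14√2)) · (-5) = -15√2/4 m/s
The boat approaches at 15√2/4 ≈ 5.303 m/s.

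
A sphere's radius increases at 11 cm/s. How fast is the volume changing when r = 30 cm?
39600π cm³/s

V = (4/3)πr³
dV/dt = dV/dr · dr/dt = 4πr² · 11
At r = 30: dV/dt = 39600π cm³/s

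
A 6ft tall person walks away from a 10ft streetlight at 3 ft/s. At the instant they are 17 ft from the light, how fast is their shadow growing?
9/2 ft/s

By similar triangles: 10/(x+s) = 6/s
Solving: s = 6x/4
ds/dt = 6/4 · dx/dt = 3/2 · 3 = 9/2 ft/s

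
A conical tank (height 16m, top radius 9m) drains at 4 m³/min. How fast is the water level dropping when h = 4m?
64/(81π) ≈ 0.2515 m/min

r/h = 9/16, so r = (9/16)h
V = (1/3)πr²h = (1/3)π((9/16)h)²h = (27/256)πh³
dV/dh = (81/256)πh²
dh/dt = (dV/dt)/(dV/dh) = -4/((81/256)π·4²) = -64/(81π) m/min
The level is dropping at 64/(81π) ≈ 0.2515 m/min.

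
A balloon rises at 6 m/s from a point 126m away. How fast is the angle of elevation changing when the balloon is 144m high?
0.020649 rad/s

tan(θ) = y/126
sec²(θ) · dθ/dt = (1/126) · dy/dt
dθ/dt = cos²(θ)/126 · 6 = 126/(126² + 144²) · 6
dθ/dt = 0.020649 rad/s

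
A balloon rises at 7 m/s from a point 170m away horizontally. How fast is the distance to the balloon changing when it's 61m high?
427√32621/32621 ≈ 2.364 m/s

z² = 170² + y²
z = √(170² + 61²) = √32621
dz/dt = y/z · dy/dt = 61/√32621 · 7 = 427√32621/32621 ≈ 2.364 m/s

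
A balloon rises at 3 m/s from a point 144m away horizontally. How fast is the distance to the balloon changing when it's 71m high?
213√25777/25777 ≈ 1.327 m/s

z² = 144² + y²
z = √(144² + 71²) = √25777
dz/dt = y/z · dy/dt = 71/√25777 · 3 = 213√25777/25777 ≈ 1.327 m/s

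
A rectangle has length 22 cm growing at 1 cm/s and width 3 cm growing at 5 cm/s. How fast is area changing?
113 cm²/s

A = lw
dA/dt = w·dl/dt + l·dw/dt = 3·1 + 22·5 = 113 cm²/s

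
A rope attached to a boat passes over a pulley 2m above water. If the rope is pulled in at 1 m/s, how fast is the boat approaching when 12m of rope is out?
6√35/35 ≈ 1.014 m/s

rope² = x² + 2²
x = √(12² - 2²) = 2√35
dx/dt = (rope/x) · d(rope)/dt = (12/(2√35)) · (-1) = -6√35/35 m/s
The boat approaches at 6√35/35 ≈ 1.014 m/s.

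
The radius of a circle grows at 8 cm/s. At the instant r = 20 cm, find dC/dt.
16π cm/s

C = 2πr
dC/dt = 2π · dr/dt = 2π · 8 = 16π cm/s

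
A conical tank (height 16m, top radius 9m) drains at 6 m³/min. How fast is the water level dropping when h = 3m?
512/(243π) ≈ 0.6707 m/min

r/h = 9/16, so r = (9/16)h
V = (1/3)πr²h = (1/3)π((9/16)h)²h = (27/256)πh³
dV/dh = (81/256)πh²
dh/dt = (dV/dt)/(dV/dh) = -6/((81/256)π·3²) = -512/(243π) m/min
The level is dropping at 512/(243π) ≈ 0.6707 m/min.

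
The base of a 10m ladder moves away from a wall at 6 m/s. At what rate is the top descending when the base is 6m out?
9/2 = 4.5 m/s

x² + y² = 10²
2x·dx/dt + 2y·dy/dt = 0
dy/dt = -x/y · dx/dt = -6/8 · 6 = -9/2 m/s
The top is descending at 9/2 = 4.5 m/s.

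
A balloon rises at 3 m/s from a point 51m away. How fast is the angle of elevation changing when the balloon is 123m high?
0.008629 rad/s

tan(θ) = y/51
sec²(θ) · dθ/dt = (1/51) · dy/dt
dθ/dt = cos²(θ)/51 · 3 = 51/(51² + 123²) · 3
dθ/dt = 0.008629 rad/s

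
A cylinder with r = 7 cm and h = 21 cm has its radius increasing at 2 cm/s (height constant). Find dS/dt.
140π cm²/s

S = 2πrh + 2πr² (lateral + bases)
dS/dt = (2πh + 4πr)·dr/dt = (2π·21 + 4π·7)·2
= 140π cm²/s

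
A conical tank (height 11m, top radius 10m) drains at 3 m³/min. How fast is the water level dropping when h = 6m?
121/(1200π) ≈ 0.0321 m/min

r/h = 10/11, so r = (10/11)h
V = (1/3)πr²h = (1/3)π((10/11)h)²h = (100/363)πh³
dV/dh = (100/121)πh²
dh/dt = (dV/dt)/(dV/dh) = -3/((100/121)π·6²) = -121/(1200π) m/min
The level is dropping at 121/(1200π) ≈ 0.0321 m/min.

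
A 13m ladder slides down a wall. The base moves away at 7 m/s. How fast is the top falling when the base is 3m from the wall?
21√10/40 ≈ 1.66 m/s

x² + y² = 13²
2x·dx/dt + 2y·dy/dt = 0
dy/dt = -x/y · dx/dt = -3/(4√10) · 7 = -21√10/40 m/s
The top is descending at 21√10/40 ≈ 1.66 m/s.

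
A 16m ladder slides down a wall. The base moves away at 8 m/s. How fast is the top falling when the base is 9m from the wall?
72√7/35 ≈ 5.443 m/s

x² + y² = 16²
2x·dx/dt + 2y·dy/dt = 0
dy/dt = -x/y · dx/dt = -9/(5√7) · 8 = -72√7/35 m/s
The top is descending at 72√7/35 ≈ 5.443 m/s.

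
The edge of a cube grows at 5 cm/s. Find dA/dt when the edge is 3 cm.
180 cm²/s

A = 6s²
dA/dt = 12s · ds/dt = 12·3·5 = 180 cm²/s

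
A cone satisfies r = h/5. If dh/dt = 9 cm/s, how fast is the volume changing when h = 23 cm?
4761π/25 cm³/s

V = (1/3)π(h/5)²h = πh³/75
dV/dt = πh²/25 · 9
At h = 23: dV/dt = 4761π/25 cm³/s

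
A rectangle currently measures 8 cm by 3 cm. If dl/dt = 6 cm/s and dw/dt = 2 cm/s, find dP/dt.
16 cm/s

P = 2(l + w)
dP/dt = 2(dl/dt + dw/dt) = 2(6 + 2) = 16 cm/s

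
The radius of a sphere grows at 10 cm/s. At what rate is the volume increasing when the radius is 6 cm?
1440π cm³/s

V = (4/3)πr³
dV/dt = dV/dr · dr/dt = 4πr² · 10
At r = 6: dV/dt = 1440π cm³/s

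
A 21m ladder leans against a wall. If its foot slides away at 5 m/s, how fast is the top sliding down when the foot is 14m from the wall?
2√5 ≈ 4.472 m/s

x² + y² = 21²
2x·dx/dt + 2y·dy/dt = 0
dy/dt = -x/y · dx/dt = -14/(7√5) · 5 = -2√5 m/s
The top is descending at 2√5 ≈ 4.472 m/s.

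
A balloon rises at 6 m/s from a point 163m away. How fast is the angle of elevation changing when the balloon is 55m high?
0.033047 rad/s

tan(θ) = y/163
sec²(θ) · dθ/dt = (1/163) · dy/dt
dθ/dt = cos²(θ)/163 · 6 = 163/(163² + 55²) · 6
dθ/dt = 0.033047 rad/s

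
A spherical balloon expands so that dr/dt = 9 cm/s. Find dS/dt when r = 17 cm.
1224π cm²/s

S = 4πr²
dS/dt = dS/dr · dr/dt = 8πr · 9
At r = 17: dS/dt = 1224π cm²/s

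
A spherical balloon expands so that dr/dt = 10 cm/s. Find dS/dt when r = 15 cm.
1200π cm²/s

S = 4πr²
dS/dt = dS/dr · dr/dt = 8πr · 10
At r = 15: dS/dt = 1200π cm²/s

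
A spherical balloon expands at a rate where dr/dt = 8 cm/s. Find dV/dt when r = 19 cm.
11552π cm³/s

V = (4/3)πr³
dV/dt = dV/dr · dr/dt = 4πr² · 8
At r = 19: dV/dt = 11552π cm³/s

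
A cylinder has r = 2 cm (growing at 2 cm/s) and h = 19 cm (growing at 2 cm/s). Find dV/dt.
160π cm³/s

V = πr²h
dV/dt = 2πrh·dr/dt + πr²·dh/dt
= 2π(2)(19)(2) + π(2)²(2)
= 160π cm³/s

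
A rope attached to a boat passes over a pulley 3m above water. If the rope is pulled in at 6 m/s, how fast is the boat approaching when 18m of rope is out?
36√35/35 ≈ 6.085 m/s

rope² = x² + 3²
x = √(18² - 3²) = 3√35
dx/dt = (rope/x) · d(rope)/dt = (18/(3√35)) · (-6) = -36√35/35 m/s
The boat approaches at 36√35/35 ≈ 6.085 m/s.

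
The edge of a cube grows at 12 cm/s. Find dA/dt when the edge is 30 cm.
4320 cm²/s

A = 6s²
dA/dt = 12s · ds/dt = 12·30·12 = 4320 cm²/s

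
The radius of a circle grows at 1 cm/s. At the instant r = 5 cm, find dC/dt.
2π cm/s

C = 2πr
dC/dt = 2π · dr/dt = 2π · 1 = 2π cm/s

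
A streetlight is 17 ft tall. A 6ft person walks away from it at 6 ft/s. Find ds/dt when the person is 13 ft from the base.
36/11 ft/s

By similar triangles: 17/(x+s) = 6/s
Solving: s = 6x/11
ds/dt = 6/11 · dx/dt = 6/11 · 6 = 36/11 ft/s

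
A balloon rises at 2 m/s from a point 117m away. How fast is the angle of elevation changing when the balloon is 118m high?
0.008474 rad/s

tan(θ) = y/117
sec²(θ) · dθ/dt = (1/117) · dy/dt
dθ/dt = cos²(θ)/117 · 2 = 117/(117² + 118²) · 2
dθ/dt = 0.008474 rad/s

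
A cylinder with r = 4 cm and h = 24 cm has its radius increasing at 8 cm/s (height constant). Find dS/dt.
512π cm²/s

S = 2πrh + 2πr² (lateral + bases)
dS/dt = (2πh + 4πr)·dr/dt = (2π·24 + 4π·4)·8
= 512π cm²/s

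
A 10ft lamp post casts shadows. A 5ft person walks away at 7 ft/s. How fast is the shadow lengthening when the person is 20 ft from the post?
7 ft/s

By similar triangles: 10/(x+s) = 5/s
Solving: s = 5x/5
ds/dt = 5/5 · dx/dt = 1 · 7 = 7 ft/s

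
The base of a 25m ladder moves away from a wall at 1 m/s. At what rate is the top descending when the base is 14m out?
14√429/429 ≈ 0.6759 m/s

x² + y² = 25²
2x·dx/dt + 2y·dy/dt = 0
dy/dt = -x/y · dx/dt = -14/√429 · 1 = -14√429/429 m/s
The top is descending at 14√429/429 ≈ 0.6759 m/s.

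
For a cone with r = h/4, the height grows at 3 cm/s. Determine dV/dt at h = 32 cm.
192π cm³/s

V = (1/3)π(h/4)²h = πh³/48
dV/dt = πh²/16 · 3
At h = 32: dV/dt = 192π cm³/s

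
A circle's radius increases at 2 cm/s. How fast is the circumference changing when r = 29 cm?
4π cm/s

C = 2πr
dC/dt = 2π · dr/dt = 2π · 2 = 4π cm/s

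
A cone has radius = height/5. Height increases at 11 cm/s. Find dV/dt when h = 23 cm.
5819π/25 cm³/s

V = (1/3)π(h/5)²h = πh³/75
dV/dt = πh²/25 · 11
At h = 23: dV/dt = 5819π/25 cm³/s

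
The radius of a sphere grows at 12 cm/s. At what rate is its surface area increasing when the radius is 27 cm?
2592π cm²/s

S = 4πr²
dS/dt = dS/dr · dr/dt = 8πr · 12
At r = 27: dS/dt = 2592π cm²/s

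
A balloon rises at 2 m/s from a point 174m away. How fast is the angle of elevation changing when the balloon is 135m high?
0.007175 rad/s

tan(θ) = y/174
sec²(θ) · dθ/dt = (1/174) · dy/dt
dθ/dt = cos²(θ)/174 · 2 = 174/(174² + 135²) · 2
dθ/dt = 0.007175 rad/s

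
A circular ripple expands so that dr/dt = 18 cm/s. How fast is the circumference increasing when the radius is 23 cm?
36π cm/s

C = 2πr
dC/dt = 2π · dr/dt = 2π · 18 = 36π cm/s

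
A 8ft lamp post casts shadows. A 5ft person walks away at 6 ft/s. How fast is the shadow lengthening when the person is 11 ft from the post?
10 ft/s

By similar triangles: 8/(x+s) = 5/s
Solving: s = 5x/3
ds/dt = 5/3 · dx/dt = 5/3 · 6 = 10 ft/s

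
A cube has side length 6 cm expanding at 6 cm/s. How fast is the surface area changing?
432 cm²/s

A = 6s²
dA/dt = 12s · ds/dt = 12·6·6 = 432 cm²/s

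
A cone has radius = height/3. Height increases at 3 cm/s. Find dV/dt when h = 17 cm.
289π/3 cm³/s

V = (1/3)π(h/3)²h = πh³/27
dV/dt = πh²/9 · 3
At h = 17: dV/dt = 289π/3 cm³/s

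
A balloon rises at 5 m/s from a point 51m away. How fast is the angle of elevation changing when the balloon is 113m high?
0.016591 rad/s

tan(θ) = y/51
sec²(θ) · dθ/dt = (1/51) · dy/dt
dθ/dt = cos²(θ)/51 · 5 = 51/(51² + 113²) · 5
dθ/dt = 0.016591 rad/s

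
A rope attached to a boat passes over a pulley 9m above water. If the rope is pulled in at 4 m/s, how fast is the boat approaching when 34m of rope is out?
136√43/215 ≈ 4.148 m/s

rope² = x² + 9²
x = √(34² - 9²) = 5√43
dx/dt = (rope/x) · d(rope)/dt = (34/(5√43)) · (-4) = -136√43/215 m/s
The boat approaches at 136√43/215 ≈ 4.148 m/s.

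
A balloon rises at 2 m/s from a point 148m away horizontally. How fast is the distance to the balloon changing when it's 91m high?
182√30185/30185 ≈ 1.048 m/s

z² = 148² + y²
z = √(148² + 91²) = √30185
dz/dt = y/z · dy/dt = 91/√30185 · 2 = 182√30185/30185 ≈ 1.048 m/s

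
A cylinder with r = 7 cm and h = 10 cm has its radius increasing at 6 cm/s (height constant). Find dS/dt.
288π cm²/s

S = 2πrh + 2πr² (lateral + bases)
dS/dt = (2πh + 4πr)·dr/dt = (2π·10 + 4π·7)·6
= 288π cm²/s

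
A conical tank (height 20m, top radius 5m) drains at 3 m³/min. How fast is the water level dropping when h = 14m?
12/(49π) ≈ 0.07795 m/min

r/h = 5/20, so r = (1/4)h
V = (1/3)πr²h = (1/3)π((1/4)h)²h = (1/48)πh³
dV/dh = (1/16)πh²
dh/dt = (dV/dt)/(dV/dh) = -3/((1/16)π·14²) = -12/(49π) m/min
The level is dropping at 12/(49π) ≈ 0.07795 m/min.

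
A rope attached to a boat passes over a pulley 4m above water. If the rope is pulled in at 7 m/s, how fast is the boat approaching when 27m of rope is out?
189√713/713 ≈ 7.078 m/s

rope² = x² + 4²
x = √(27² - 4²) = √713
dx/dt = (rope/x) · d(rope)/dt = (27/√713) · (-7) = -189√713/713 m/s
The boat approaches at 189√713/713 ≈ 7.078 m/s.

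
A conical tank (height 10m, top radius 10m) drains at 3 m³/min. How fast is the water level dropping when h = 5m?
3/(25π) ≈ 0.0382 m/min

r/h = 10/10, so r = h
V = (1/3)πr²h = (1/3)π(h)²h = (1/3)πh³
dV/dh = πh²
dh/dt = (dV/dt)/(dV/dh) = -3/(π·5²) = -3/(25π) m/min
The level is dropping at 3/(25π) ≈ 0.0382 m/min.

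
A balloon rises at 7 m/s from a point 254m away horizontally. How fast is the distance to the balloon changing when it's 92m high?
322√18245/18245 ≈ 2.384 m/s

z² = 254² + y²
z = √(254² + 92²) = 2√18245
dz/dt = y/z · dy/dt = 92/(2√18245) · 7 = 322√18245/18245 ≈ 2.384 m/s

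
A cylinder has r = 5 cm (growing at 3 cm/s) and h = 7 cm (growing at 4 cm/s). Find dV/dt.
310π cm³/s

V = πr²h
dV/dt = 2πrh·dr/dt + πr²·dh/dt
= 2π(5)(7)(3) + π(5)²(4)
= 310π cm³/s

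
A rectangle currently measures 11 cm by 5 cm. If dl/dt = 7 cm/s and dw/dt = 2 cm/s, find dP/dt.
18 cm/s

P = 2(l + w)
dP/dt = 2(dl/dt + dw/dt) = 2(7 + 2) = 18 cm/s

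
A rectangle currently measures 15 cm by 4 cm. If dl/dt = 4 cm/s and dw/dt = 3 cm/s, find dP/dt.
14 cm/s

P = 2(l + w)
dP/dt = 2(dl/dt + dw/dt) = 2(4 + 3) = 14 cm/s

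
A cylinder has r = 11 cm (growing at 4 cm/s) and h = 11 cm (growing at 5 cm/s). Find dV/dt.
1573π cm³/s

V = πr²h
dV/dt = 2πrh·dr/dt + πr²·dh/dt
= 2π(11)(11)(4) + π(11)²(5)
= 1573π cm³/s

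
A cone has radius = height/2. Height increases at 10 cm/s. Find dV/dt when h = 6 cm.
90π cm³/s

V = (1/3)π(h/2)²h = πh³/12
dV/dt = πh²/4 · 10
At h = 6: dV/dt = 90π cm³/s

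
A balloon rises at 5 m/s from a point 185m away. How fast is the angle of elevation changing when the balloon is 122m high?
0.018836 rad/s

tan(θ) = y/185
sec²(θ) · dθ/dt = (1/185) · dy/dt
dθ/dt = cos²(θ)/185 · 5 = 185/(185² + 122²) · 5
dθ/dt = 0.018836 rad/s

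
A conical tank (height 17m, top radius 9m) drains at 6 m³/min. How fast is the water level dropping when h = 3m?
578/(243π) ≈ 0.7571 m/min

r/h = 9/17, so r = (9/17)h
V = (1/3)πr²h = (1/3)π((9/17)h)²h = (27/289)πh³
dV/dh = (81/289)πh²
dh/dt = (dV/dt)/(dV/dh) = -6/((81/289)π·3²) = -578/(243π) m/min
The level is dropping at 578/(243π) ≈ 0.7571 m/min.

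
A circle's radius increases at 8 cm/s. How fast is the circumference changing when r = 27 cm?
16π cm/s

C = 2πr
dC/dt = 2π · dr/dt = 2π · 8 = 16π cm/s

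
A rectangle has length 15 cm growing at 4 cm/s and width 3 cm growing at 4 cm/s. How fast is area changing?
72 cm²/s

A = lw
dA/dt = w·dl/dt + l·dw/dt = 3·4 + 15·4 = 72 cm²/s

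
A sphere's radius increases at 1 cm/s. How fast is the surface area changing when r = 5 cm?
40π cm²/s

S = 4πr²
dS/dt = dS/dr · dr/dt = 8πr · 1
At r = 5: dS/dt = 40π cm²/s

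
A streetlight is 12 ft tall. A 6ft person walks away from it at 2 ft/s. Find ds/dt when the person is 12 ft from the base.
2 ft/s

By similar triangles: 12/(x+s) = 6/s
Solving: s = 6x/6
ds/dt = 6/6 · dx/dt = 1 · 2 = 2 ft/s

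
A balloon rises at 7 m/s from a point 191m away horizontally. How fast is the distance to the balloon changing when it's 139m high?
973√55802/55802 ≈ 4.119 m/s

z² = 191² + y²
z = √(191² + 139²) = √55802
dz/dt = y/z · dy/dt = 139/√55802 · 7 = 973√55802/55802 ≈ 4.119 m/s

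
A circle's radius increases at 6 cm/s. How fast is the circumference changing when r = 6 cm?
12π cm/s

C = 2πr
dC/dt = 2π · dr/dt = 2π · 6 = 12π cm/s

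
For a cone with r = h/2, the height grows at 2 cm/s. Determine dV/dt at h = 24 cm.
288π cm³/s

V = (1/3)π(h/2)²h = πh³/12
dV/dt = πh²/4 · 2
At h = 24: dV/dt = 288π cm³/s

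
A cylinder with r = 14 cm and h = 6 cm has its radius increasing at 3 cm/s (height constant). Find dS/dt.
204π cm²/s

S = 2πrh + 2πr² (lateral + bases)
dS/dt = (2πh + 4πr)·dr/dt = (2π·6 + 4π·14)·3
= 204π cm²/s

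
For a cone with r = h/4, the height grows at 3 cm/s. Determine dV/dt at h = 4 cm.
3π cm³/s

V = (1/3)π(h/4)²h = πh³/48
dV/dt = πh²/16 · 3
At h = 4: dV/dt = 3π cm³/s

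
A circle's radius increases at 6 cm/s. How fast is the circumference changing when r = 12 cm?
12π cm/s

C = 2πr
dC/dt = 2π · dr/dt = 2π · 6 = 12π cm/s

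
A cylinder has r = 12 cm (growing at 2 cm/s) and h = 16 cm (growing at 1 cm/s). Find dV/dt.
912π cm³/s

V = πr²h
dV/dt = 2πrh·dr/dt + πr²·dh/dt
= 2π(12)(16)(2) + π(12)²(1)
= 912π cm³/s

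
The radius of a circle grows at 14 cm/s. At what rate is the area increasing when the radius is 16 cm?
448π cm²/s

A = πr²
dA/dt = 2πr · dr/dt = 2π(16)(14) = 448π cm²/s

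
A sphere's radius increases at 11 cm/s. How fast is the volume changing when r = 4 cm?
704π cm³/s

V = (4/3)πr³
dV/dt = dV/dr · dr/dt = 4πr² · 11
At r = 4: dV/dt = 704π cm³/s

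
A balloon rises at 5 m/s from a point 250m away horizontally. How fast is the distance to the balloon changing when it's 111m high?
555√74821/74821 ≈ 2.029 m/s

z² = 250² + y²
z = √(250² + 111²) = √74821
dz/dt = y/z · dy/dt = 111/√74821 · 5 = 555√74821/74821 ≈ 2.029 m/s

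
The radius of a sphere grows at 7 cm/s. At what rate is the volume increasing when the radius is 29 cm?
23548π cm³/s

V = (4/3)πr³
dV/dt = dV/dr · dr/dt = 4πr² · 7
At r = 29: dV/dt = 23548π cm³/s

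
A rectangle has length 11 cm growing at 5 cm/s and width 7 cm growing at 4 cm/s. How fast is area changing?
79 cm²/s

A = lw
dA/dt = w·dl/dt + l·dw/dt = 7·5 + 11·4 = 79 cm²/s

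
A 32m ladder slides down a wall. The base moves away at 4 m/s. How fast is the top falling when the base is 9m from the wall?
36√943/943 ≈ 1.172 m/s

x² + y² = 32²
2x·dx/dt + 2y·dy/dt = 0
dy/dt = -x/y · dx/dt = -9/√943 · 4 = -36√943/943 m/s
The top is descending at 36√943/943 ≈ 1.172 m/s.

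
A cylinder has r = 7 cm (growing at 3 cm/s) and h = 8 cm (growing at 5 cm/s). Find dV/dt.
581π cm³/s

V = πr²h
dV/dt = 2πrh·dr/dt + πr²·dh/dt
= 2π(7)(8)(3) + π(7)²(5)
= 581π cm³/s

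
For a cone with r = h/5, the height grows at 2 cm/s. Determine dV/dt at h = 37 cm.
2738π/25 cm³/s

V = (1/3)π(h/5)²h = πh³/75
dV/dt = πh²/25 · 2
At h = 37: dV/dt = 2738π/25 cm³/s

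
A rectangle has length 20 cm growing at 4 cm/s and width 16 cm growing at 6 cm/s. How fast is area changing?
184 cm²/s

A = lw
dA/dt = w·dl/dt + l·dw/dt = 16·4 + 20·6 = 184 cm²/s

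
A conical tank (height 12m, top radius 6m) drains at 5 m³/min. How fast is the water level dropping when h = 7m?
20/(49π) ≈ 0.1299 m/min

r/h = 6/12, so r = (1/2)h
V = (1/3)πr²h = (1/3)π((1/2)h)²h = (1/12)πh³
dV/dh = (1/4)πh²
dh/dt = (dV/dt)/(dV/dh) = -5/((1/4)π·7²) = -20/(49π) m/min
The level is dropping at 20/(49π) ≈ 0.1299 m/min.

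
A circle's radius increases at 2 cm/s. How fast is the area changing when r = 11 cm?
44π cm²/s

A = πr²
dA/dt = 2πr · dr/dt = 2π(11)(2) = 44π cm²/s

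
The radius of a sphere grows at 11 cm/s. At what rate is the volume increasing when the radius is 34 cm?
50864π cm³/s

V = (4/3)πr³
dV/dt = dV/dr · dr/dt = 4πr² · 11
At r = 34: dV/dt = 50864π cm³/s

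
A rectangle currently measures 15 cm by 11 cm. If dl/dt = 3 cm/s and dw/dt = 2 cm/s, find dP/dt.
10 cm/s

P = 2(l + w)
dP/dt = 2(dl/dt + dw/dt) = 2(3 + 2) = 10 cm/s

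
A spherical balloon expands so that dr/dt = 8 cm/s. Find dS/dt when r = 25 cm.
1600π cm²/s

S = 4πr²
dS/dt = dS/dr · dr/dt = 8πr · 8
At r = 25: dS/dt = 1600π cm²/s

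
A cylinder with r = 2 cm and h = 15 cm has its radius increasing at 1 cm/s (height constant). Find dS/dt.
38π cm²/s

S = 2πrh + 2πr² (lateral + bases)
dS/dt = (2πh + 4πr)·dr/dt = (2π·15 + 4π·2)·1
= 38π cm²/s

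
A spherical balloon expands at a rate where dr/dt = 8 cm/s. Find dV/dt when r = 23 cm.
16928π cm³/s

V = (4/3)πr³
dV/dt = dV/dr · dr/dt = 4πr² · 8
At r = 23: dV/dt = 16928π cm³/s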